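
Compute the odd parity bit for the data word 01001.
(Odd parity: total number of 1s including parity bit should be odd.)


Number of 1s in data: 2
Parity bit: 1

1


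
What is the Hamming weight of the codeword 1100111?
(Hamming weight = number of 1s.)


Counting 1s in 1100111

5


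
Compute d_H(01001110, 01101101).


XOR: 00100011
Count of 1s: 3

3


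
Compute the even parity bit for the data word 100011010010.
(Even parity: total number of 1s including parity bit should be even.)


Number of 1s in data: 5
Parity bit: 1

1


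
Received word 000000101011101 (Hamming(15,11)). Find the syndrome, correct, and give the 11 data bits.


Syndrome = 11: error at position 11

Data: 00011001101 (corrected bit 11)


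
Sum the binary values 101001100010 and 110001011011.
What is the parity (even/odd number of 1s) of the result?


101001100010 = 2658
110001011011 = 3163
Sum = 5821 = 1011010111101
1s count = 9

odd parity (9 ones in 1011010111101)


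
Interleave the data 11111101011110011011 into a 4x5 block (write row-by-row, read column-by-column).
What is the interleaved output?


Matrix:
  11111
  10101
  11100
  11011
Read columns: 11111011111010011101

11111011111010011101


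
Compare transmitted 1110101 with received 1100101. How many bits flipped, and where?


XOR: 0010000

1 error(s) at position(s): 2


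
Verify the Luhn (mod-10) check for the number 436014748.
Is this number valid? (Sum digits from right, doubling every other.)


Luhn sum = 48
48 mod 10 = 8

Invalid (Luhn sum mod 10 = 8)


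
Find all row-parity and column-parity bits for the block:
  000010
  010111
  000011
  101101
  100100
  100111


Row parities: 100000
Column parities: 111000

Row P: 100000, Col P: 111000, Corner: 1


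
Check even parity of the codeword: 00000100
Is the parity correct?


Number of 1s: 1

No, parity error (1 ones)


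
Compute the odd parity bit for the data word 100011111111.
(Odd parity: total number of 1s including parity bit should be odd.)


Number of 1s in data: 9
Parity bit: 0

0


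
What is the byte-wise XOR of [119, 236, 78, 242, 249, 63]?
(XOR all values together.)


XOR chain: 119 ^ 236 ^ 78 ^ 242 ^ 249 ^ 63 = 225

225


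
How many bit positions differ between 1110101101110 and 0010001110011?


XOR: 1100100011101
Count of 1s: 7

7


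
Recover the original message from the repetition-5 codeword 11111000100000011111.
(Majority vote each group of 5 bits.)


Groups: 11111, 00010, 00000, 11111
Majority votes: 1001

1001


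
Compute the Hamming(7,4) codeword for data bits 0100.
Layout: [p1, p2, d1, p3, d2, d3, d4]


Parity bits: p1=1, p2=0, p3=1

1001100


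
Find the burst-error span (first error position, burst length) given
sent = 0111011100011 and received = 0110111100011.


XOR: 0001100000000

Burst at position 3, length 2


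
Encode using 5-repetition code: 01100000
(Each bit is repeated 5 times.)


Each bit -> 5 copies

0000011111111110000000000000000000000000


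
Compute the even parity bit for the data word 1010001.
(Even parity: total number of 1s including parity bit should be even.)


Number of 1s in data: 3
Parity bit: 1

1


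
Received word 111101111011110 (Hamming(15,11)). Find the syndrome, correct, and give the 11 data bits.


Syndrome = 0: no error detected

Data: 10111011110 (no errors)


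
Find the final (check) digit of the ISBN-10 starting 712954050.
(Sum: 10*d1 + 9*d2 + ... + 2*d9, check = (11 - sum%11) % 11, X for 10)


Weighted sum: 223
223 mod 11 = 3

Check digit: 8


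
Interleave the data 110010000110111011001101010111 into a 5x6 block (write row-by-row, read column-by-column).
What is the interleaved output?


Matrix:
  110010
  000110
  111011
  001101
  010111
Read columns: 101001010100110010111110100111

101001010100110010111110100111


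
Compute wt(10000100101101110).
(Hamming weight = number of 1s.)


Counting 1s in 10000100101101110

8


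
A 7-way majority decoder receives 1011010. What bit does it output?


Ones: 4 out of 7
Threshold: 4

1 (4/7 voted 1)


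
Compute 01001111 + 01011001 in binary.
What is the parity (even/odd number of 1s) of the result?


01001111 = 79
01011001 = 89
Sum = 168 = 10101000
1s count = 3

odd parity (3 ones in 10101000)


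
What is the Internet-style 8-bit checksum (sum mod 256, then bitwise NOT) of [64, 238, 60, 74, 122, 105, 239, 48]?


Sum = 950 mod 256 = 182
Complement = 73

73


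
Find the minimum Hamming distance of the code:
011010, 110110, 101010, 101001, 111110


Comparing all pairs, minimum distance: 1
Can detect 0 errors, correct 0 errors

1


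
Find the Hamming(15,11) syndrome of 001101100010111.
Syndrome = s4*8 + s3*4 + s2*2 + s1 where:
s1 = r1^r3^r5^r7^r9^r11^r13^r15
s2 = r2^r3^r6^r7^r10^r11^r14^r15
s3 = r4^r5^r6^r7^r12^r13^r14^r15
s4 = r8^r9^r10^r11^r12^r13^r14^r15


s1=1, s2=0, s3=0, s4=0

Syndrome = 1 (error at position 1)


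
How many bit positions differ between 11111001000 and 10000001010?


XOR: 01111000010
Count of 1s: 5

5


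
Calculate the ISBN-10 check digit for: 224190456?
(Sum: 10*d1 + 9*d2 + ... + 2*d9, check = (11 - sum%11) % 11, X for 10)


Weighted sum: 174
174 mod 11 = 9

Check digit: 2


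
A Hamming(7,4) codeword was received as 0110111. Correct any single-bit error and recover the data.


Syndrome = 5: error at position 5

Data: 1011 (corrected bit 5)


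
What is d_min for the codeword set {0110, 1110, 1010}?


Comparing all pairs, minimum distance: 1
Can detect 0 errors, correct 0 errors

1


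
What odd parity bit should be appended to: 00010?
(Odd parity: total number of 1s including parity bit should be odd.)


Number of 1s in data: 1
Parity bit: 0

0


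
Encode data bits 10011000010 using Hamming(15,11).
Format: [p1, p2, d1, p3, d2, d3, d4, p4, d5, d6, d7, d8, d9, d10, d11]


Parity bits: p1=1, p2=1, p3=0, p4=0

111000101000010


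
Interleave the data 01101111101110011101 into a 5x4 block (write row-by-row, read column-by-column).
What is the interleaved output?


Matrix:
  0110
  1111
  1011
  1001
  1101
Read columns: 01111110011110001111

01111110011110001111


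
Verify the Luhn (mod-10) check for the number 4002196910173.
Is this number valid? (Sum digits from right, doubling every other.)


Luhn sum = 43
43 mod 10 = 3

Invalid (Luhn sum mod 10 = 3)


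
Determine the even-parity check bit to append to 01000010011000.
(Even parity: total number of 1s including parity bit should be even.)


Number of 1s in data: 4
Parity bit: 0

0


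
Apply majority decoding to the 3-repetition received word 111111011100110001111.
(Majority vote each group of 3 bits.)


Groups: 111, 111, 011, 100, 110, 001, 111
Majority votes: 1110101

1110101


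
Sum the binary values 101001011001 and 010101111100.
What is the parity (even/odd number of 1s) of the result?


101001011001 = 2649
010101111100 = 1404
Sum = 4053 = 111111010101
1s count = 9

odd parity (9 ones in 111111010101)


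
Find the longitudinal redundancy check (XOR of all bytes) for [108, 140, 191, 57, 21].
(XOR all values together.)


XOR chain: 108 ^ 140 ^ 191 ^ 57 ^ 21 = 115

115


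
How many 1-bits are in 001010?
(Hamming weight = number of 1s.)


Counting 1s in 001010

2


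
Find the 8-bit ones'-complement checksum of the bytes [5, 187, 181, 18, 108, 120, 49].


Sum = 668 mod 256 = 156
Complement = 99

99


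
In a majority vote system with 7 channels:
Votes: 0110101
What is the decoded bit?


Ones: 4 out of 7
Threshold: 4

1 (4/7 voted 1)


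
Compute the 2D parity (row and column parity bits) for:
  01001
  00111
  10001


Row parities: 010
Column parities: 11111

Row P: 010, Col P: 11111, Corner: 1


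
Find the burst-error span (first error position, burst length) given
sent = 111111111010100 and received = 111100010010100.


XOR: 000011101000000

Burst at position 4, length 5


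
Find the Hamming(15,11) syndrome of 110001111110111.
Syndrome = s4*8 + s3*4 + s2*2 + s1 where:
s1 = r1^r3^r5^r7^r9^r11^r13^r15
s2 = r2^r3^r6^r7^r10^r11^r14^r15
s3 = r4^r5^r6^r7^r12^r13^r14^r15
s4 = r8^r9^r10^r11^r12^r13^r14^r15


s1=0, s2=1, s3=1, s4=1

Syndrome = 14 (error at position 14)


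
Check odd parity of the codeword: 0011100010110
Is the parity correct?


Number of 1s: 6

No, parity error (6 ones)


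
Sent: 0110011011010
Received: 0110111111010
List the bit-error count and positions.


XOR: 0000100100000

2 error(s) at position(s): 4, 7


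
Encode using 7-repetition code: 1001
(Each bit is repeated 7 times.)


Each bit -> 7 copies

1111111000000000000001111111


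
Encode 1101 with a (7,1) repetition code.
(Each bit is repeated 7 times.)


Each bit -> 7 copies

1111111111111100000001111111


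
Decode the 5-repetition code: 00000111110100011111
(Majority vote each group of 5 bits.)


Groups: 00000, 11111, 01000, 11111
Majority votes: 0101

0101


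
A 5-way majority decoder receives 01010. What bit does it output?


Ones: 2 out of 5
Threshold: 3

0 (2/5 voted 1)


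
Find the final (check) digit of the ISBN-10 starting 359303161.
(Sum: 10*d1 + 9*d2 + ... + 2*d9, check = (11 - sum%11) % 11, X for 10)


Weighted sum: 207
207 mod 11 = 9

Check digit: 2


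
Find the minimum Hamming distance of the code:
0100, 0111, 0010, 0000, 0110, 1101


Comparing all pairs, minimum distance: 1
Can detect 0 errors, correct 0 errors

1


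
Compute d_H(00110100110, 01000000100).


XOR: 01110100010
Count of 1s: 5

5


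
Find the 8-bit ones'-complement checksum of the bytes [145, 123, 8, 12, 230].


Sum = 518 mod 256 = 6
Complement = 249

249


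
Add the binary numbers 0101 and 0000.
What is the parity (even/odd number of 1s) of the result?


0101 = 5
0000 = 0
Sum = 5 = 101
1s count = 2

even parity (2 ones in 101)


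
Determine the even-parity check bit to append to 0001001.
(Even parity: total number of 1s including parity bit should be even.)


Number of 1s in data: 2
Parity bit: 0

0


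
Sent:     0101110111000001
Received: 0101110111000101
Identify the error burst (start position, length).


XOR: 0000000000000100

Burst at position 13, length 1


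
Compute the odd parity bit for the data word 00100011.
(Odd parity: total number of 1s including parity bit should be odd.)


Number of 1s in data: 3
Parity bit: 0

0


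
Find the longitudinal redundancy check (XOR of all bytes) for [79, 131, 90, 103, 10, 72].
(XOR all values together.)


XOR chain: 79 ^ 131 ^ 90 ^ 103 ^ 10 ^ 72 = 179

179


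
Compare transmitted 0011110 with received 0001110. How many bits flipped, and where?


XOR: 0010000

1 error(s) at position(s): 2


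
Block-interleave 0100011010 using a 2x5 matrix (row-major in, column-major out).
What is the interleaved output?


Matrix:
  01000
  11010
Read columns: 0111000100

0111000100


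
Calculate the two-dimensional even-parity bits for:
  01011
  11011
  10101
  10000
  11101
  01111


Row parities: 101100
Column parities: 00111

Row P: 101100, Col P: 00111, Corner: 1


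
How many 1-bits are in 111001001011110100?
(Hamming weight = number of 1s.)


Counting 1s in 111001001011110100

10


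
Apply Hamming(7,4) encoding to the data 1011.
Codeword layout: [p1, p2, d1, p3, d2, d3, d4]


Parity bits: p1=0, p2=1, p3=0

0110011


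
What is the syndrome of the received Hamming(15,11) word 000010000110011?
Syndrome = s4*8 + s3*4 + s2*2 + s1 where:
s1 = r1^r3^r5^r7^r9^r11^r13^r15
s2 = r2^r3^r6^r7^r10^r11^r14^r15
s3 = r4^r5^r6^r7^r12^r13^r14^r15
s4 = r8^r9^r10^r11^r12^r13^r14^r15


s1=1, s2=0, s3=1, s4=0

Syndrome = 5 (error at position 5)


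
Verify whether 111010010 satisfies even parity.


Number of 1s: 5

No, parity error (5 ones)


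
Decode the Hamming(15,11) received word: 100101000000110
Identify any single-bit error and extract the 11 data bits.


Syndrome = 0: no error detected

Data: 00100000110 (no errors)


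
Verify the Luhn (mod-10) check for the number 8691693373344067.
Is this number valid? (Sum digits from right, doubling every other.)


Luhn sum = 80
80 mod 10 = 0

Valid (Luhn sum mod 10 = 0)


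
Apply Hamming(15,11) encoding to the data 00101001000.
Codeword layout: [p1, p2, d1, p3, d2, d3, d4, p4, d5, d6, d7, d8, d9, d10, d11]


Parity bits: p1=1, p2=1, p3=0, p4=0

110001001001000


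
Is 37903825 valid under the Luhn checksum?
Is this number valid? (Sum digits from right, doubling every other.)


Luhn sum = 45
45 mod 10 = 5

Invalid (Luhn sum mod 10 = 5)


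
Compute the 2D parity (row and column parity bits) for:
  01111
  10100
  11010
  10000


Row parities: 0011
Column parities: 10001

Row P: 0011, Col P: 10001, Corner: 0


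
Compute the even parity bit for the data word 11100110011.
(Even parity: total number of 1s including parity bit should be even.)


Number of 1s in data: 7
Parity bit: 1

1


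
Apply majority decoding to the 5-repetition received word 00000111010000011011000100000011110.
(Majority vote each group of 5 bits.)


Groups: 00000, 11101, 00000, 11011, 00010, 00000, 11110
Majority votes: 0101001

0101001


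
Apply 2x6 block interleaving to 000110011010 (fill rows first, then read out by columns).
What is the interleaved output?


Matrix:
  000110
  011010
Read columns: 000101101100

000101101100


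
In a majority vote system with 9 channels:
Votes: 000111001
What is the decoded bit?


Ones: 4 out of 9
Threshold: 5

0 (4/9 voted 1)


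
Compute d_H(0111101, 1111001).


XOR: 1000100
Count of 1s: 2

2


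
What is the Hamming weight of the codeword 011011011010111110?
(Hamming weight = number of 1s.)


Counting 1s in 011011011010111110

12


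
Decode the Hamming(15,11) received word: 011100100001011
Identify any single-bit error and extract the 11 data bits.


Syndrome = 15: error at position 15

Data: 10010001010 (corrected bit 15)


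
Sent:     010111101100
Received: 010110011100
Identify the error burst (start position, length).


XOR: 000001110000

Burst at position 5, length 3


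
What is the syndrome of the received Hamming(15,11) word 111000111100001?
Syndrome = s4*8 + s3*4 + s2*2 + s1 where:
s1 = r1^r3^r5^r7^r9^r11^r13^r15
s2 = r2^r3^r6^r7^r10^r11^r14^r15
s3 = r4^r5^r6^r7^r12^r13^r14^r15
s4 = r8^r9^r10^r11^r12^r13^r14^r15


s1=1, s2=1, s3=0, s4=0

Syndrome = 3 (error at position 3)


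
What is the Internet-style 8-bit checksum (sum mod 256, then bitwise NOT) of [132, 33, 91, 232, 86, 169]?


Sum = 743 mod 256 = 231
Complement = 24

24


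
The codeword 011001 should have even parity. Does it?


Number of 1s: 3

No, parity error (3 ones)


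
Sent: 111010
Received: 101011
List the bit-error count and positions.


XOR: 010001

2 error(s) at position(s): 1, 5


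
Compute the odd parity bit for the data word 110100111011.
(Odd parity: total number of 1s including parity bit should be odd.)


Number of 1s in data: 8
Parity bit: 1

1


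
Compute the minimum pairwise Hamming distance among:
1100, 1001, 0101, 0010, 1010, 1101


Comparing all pairs, minimum distance: 1
Can detect 0 errors, correct 0 errors

1


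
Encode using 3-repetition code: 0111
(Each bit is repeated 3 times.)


Each bit -> 3 copies

000111111111


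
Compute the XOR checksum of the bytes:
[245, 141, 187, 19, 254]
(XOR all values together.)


XOR chain: 245 ^ 141 ^ 187 ^ 19 ^ 254 = 46

46


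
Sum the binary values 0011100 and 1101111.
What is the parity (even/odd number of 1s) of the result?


0011100 = 28
1101111 = 111
Sum = 139 = 10001011
1s count = 4

even parity (4 ones in 10001011)


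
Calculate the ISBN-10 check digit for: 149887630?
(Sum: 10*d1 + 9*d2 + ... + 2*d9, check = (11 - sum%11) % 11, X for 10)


Weighted sum: 290
290 mod 11 = 4

Check digit: 7


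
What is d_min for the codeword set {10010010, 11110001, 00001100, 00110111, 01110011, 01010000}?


Comparing all pairs, minimum distance: 2
Can detect 1 errors, correct 0 errors

2


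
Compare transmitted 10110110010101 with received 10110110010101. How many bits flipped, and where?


XOR: 00000000000000

0 errors (received matches sent)


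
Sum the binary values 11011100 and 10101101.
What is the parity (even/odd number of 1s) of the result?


11011100 = 220
10101101 = 173
Sum = 393 = 110001001
1s count = 4

even parity (4 ones in 110001001)


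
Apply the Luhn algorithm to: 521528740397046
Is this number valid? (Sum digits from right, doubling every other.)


Luhn sum = 69
69 mod 10 = 9

Invalid (Luhn sum mod 10 = 9)


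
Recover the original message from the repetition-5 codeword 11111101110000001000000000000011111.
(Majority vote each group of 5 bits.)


Groups: 11111, 10111, 00000, 01000, 00000, 00000, 11111
Majority votes: 1100001

1100001


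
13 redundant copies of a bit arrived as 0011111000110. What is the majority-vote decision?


Ones: 7 out of 13
Threshold: 7

1 (7/13 voted 1)


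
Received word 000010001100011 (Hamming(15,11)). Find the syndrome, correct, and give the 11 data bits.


Syndrome = 7: error at position 7

Data: 01011100011 (corrected bit 7)


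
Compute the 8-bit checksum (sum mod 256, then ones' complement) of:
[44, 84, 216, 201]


Sum = 545 mod 256 = 33
Complement = 222

222


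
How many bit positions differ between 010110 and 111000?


XOR: 101110
Count of 1s: 4

4


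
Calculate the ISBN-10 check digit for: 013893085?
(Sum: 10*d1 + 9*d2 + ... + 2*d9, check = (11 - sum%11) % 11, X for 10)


Weighted sum: 192
192 mod 11 = 5

Check digit: 6


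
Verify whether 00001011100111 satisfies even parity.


Number of 1s: 7

No, parity error (7 ones)


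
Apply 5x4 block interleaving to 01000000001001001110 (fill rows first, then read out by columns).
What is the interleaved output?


Matrix:
  0100
  0000
  0010
  0100
  1110
Read columns: 00001100110010100000

00001100110010100000


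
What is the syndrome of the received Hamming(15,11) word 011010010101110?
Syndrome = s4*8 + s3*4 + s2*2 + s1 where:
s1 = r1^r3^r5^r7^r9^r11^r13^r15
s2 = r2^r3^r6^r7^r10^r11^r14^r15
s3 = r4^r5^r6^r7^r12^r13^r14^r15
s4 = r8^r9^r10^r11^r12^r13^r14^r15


s1=1, s2=0, s3=0, s4=1

Syndrome = 9 (error at position 9)


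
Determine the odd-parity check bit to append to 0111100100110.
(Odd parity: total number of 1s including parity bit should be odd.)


Number of 1s in data: 7
Parity bit: 0

0


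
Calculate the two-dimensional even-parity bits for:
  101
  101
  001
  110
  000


Row parities: 00100
Column parities: 111

Row P: 00100, Col P: 111, Corner: 1


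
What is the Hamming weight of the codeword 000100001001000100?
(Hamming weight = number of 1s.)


Counting 1s in 000100001001000100

4


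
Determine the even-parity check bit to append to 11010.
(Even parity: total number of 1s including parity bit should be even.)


Number of 1s in data: 3
Parity bit: 1

1


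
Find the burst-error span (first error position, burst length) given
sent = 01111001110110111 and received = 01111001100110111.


XOR: 00000000010000000

Burst at position 9, length 1


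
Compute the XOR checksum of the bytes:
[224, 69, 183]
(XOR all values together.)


XOR chain: 224 ^ 69 ^ 183 = 18

18


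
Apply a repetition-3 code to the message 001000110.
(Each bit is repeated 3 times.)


Each bit -> 3 copies

000000111000000000111111000


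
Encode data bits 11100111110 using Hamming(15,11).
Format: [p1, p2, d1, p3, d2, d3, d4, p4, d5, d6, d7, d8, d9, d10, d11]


Parity bits: p1=0, p2=1, p3=1, p4=1

011111010111110


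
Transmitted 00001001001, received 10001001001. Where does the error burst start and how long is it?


XOR: 10000000000

Burst at position 0, length 1


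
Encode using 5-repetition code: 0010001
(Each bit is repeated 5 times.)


Each bit -> 5 copies

00000000001111100000000000000011111


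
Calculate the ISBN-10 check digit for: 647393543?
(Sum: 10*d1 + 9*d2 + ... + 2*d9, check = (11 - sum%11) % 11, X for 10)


Weighted sum: 280
280 mod 11 = 5

Check digit: 6


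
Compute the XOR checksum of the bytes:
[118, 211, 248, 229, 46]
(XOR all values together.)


XOR chain: 118 ^ 211 ^ 248 ^ 229 ^ 46 = 150

150


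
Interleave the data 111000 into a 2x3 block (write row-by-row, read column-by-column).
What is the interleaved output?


Matrix:
  111
  000
Read columns: 101010

101010


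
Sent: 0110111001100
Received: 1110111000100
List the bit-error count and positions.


XOR: 1000000001000

2 error(s) at position(s): 0, 9


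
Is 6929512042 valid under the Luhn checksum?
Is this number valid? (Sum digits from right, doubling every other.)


Luhn sum = 41
41 mod 10 = 1

Invalid (Luhn sum mod 10 = 1)


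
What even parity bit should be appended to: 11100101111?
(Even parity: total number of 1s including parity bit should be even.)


Number of 1s in data: 8
Parity bit: 0

0


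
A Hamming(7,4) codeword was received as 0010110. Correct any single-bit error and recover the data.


Syndrome = 0: no error detected

Data: 1110 (no errors)


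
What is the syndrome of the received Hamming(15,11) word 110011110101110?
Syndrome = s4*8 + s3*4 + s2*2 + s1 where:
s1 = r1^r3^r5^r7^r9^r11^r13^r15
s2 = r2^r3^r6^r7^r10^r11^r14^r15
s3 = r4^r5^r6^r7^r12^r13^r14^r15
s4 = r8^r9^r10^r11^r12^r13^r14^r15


s1=0, s2=1, s3=0, s4=1

Syndrome = 10 (error at position 10)


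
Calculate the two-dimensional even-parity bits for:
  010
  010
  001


Row parities: 111
Column parities: 001

Row P: 111, Col P: 001, Corner: 1


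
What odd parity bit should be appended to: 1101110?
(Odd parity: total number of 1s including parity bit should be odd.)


Number of 1s in data: 5
Parity bit: 0

0


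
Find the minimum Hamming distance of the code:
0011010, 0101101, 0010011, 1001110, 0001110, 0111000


Comparing all pairs, minimum distance: 1
Can detect 0 errors, correct 0 errors

1


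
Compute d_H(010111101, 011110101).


XOR: 001001000
Count of 1s: 2

2


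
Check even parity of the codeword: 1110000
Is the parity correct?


Number of 1s: 3

No, parity error (3 ones)


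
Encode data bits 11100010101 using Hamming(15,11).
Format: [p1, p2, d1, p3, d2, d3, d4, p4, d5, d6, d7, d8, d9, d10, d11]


Parity bits: p1=1, p2=0, p3=0, p4=1

101011010010101


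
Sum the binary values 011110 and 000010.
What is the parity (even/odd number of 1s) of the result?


011110 = 30
000010 = 2
Sum = 32 = 100000
1s count = 1

odd parity (1 ones in 100000)


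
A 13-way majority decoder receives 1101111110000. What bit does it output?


Ones: 8 out of 13
Threshold: 7

1 (8/13 voted 1)


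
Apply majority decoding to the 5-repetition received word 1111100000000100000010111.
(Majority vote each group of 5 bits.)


Groups: 11111, 00000, 00010, 00000, 10111
Majority votes: 10001

10001


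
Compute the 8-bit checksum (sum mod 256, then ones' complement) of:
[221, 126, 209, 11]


Sum = 567 mod 256 = 55
Complement = 200

200


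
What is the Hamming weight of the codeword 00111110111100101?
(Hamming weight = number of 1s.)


Counting 1s in 00111110111100101

11


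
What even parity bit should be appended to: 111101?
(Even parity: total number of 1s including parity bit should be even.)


Number of 1s in data: 5
Parity bit: 1

1


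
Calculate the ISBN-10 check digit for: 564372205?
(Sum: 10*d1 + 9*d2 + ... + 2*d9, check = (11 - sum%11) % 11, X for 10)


Weighted sum: 227
227 mod 11 = 7

Check digit: 4


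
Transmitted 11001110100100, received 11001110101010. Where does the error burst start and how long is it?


XOR: 00000000001110

Burst at position 10, length 3


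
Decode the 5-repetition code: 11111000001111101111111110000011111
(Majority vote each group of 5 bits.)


Groups: 11111, 00000, 11111, 01111, 11111, 00000, 11111
Majority votes: 1011101

1011101


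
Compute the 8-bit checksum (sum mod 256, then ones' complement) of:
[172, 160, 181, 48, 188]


Sum = 749 mod 256 = 237
Complement = 18

18


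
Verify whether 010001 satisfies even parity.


Number of 1s: 2

Yes, parity is correct (2 ones)


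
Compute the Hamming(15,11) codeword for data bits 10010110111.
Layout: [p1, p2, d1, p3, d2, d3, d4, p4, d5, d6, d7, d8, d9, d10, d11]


Parity bits: p1=1, p2=0, p3=0, p4=1

101000110110111


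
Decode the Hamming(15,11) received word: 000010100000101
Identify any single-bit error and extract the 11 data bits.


Syndrome = 0: no error detected

Data: 01010000101 (no errors)


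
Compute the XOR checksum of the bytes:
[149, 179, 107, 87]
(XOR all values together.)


XOR chain: 149 ^ 179 ^ 107 ^ 87 = 26

26


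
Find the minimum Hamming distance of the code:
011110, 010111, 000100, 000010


Comparing all pairs, minimum distance: 2
Can detect 1 errors, correct 0 errors

2


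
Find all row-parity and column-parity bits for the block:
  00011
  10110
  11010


Row parities: 011
Column parities: 01111

Row P: 011, Col P: 01111, Corner: 0


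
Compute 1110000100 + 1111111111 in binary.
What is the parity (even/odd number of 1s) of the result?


1110000100 = 900
1111111111 = 1023
Sum = 1923 = 11110000011
1s count = 6

even parity (6 ones in 11110000011)


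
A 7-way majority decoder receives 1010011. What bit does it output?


Ones: 4 out of 7
Threshold: 4

1 (4/7 voted 1)


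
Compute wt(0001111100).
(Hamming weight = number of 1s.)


Counting 1s in 0001111100

5


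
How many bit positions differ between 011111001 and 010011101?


XOR: 001100100
Count of 1s: 3

3


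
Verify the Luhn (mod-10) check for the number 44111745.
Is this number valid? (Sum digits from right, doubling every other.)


Luhn sum = 37
37 mod 10 = 7

Invalid (Luhn sum mod 10 = 7)


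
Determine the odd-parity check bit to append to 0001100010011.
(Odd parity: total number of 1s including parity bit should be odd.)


Number of 1s in data: 5
Parity bit: 0

0


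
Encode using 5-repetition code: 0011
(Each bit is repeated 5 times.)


Each bit -> 5 copies

00000000001111111111


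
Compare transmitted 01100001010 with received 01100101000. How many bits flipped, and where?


XOR: 00000100010

2 error(s) at position(s): 5, 9


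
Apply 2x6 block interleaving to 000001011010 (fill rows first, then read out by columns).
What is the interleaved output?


Matrix:
  000001
  011010
Read columns: 000101000110

000101000110


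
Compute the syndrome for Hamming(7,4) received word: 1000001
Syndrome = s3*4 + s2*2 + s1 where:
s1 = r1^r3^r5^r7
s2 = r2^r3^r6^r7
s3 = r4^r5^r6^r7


s1=0, s2=1, s3=1

Syndrome = 6 (error at position 6)


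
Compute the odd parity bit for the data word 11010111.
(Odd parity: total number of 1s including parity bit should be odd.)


Number of 1s in data: 6
Parity bit: 1

1


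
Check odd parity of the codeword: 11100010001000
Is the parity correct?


Number of 1s: 5

Yes, parity is correct (5 ones)


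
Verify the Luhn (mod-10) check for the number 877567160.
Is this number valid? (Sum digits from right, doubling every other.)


Luhn sum = 36
36 mod 10 = 6

Invalid (Luhn sum mod 10 = 6)


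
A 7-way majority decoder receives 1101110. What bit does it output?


Ones: 5 out of 7
Threshold: 4

1 (5/7 voted 1)


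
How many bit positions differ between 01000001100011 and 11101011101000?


XOR: 10101010001011
Count of 1s: 7

7


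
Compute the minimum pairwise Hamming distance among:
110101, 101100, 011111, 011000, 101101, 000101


Comparing all pairs, minimum distance: 1
Can detect 0 errors, correct 0 errors

1


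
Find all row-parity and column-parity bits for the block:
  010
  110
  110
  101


Row parities: 1000
Column parities: 111

Row P: 1000, Col P: 111, Corner: 1


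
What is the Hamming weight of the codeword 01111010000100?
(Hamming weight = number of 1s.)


Counting 1s in 01111010000100

6


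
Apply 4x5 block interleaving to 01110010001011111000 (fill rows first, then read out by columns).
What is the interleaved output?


Matrix:
  01110
  01000
  10111
  11000
Read columns: 00111101101010100010

00111101101010100010


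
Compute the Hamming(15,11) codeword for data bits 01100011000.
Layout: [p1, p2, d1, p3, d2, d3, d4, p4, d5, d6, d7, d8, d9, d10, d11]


Parity bits: p1=0, p2=0, p3=1, p4=0

000111000011000


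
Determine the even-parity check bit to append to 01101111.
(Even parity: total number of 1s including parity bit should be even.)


Number of 1s in data: 6
Parity bit: 0

0


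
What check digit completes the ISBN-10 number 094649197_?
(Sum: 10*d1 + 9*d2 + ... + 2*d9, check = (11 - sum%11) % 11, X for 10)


Weighted sum: 269
269 mod 11 = 5

Check digit: 6


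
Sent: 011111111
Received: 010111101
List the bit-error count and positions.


XOR: 001000010

2 error(s) at position(s): 2, 7


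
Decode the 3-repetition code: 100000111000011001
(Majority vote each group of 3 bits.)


Groups: 100, 000, 111, 000, 011, 001
Majority votes: 001010

001010


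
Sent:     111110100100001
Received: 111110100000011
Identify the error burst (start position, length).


XOR: 000000000100010

Burst at position 9, length 5


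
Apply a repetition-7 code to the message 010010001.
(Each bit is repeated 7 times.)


Each bit -> 7 copies

000000011111110000000000000011111110000000000000000000001111111


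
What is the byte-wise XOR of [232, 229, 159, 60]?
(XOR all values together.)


XOR chain: 232 ^ 229 ^ 159 ^ 60 = 174

174


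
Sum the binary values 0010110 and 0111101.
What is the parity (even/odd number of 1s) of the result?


0010110 = 22
0111101 = 61
Sum = 83 = 1010011
1s count = 4

even parity (4 ones in 1010011)


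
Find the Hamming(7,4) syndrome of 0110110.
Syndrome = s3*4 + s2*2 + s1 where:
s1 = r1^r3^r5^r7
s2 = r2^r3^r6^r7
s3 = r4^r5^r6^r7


s1=0, s2=1, s3=0

Syndrome = 2 (error at position 2)


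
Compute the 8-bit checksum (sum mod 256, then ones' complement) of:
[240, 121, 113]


Sum = 474 mod 256 = 218
Complement = 37

37


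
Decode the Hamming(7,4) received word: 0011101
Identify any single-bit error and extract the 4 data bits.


Syndrome = 5: error at position 5

Data: 1001 (corrected bit 5)


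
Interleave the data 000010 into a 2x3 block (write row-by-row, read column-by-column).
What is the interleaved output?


Matrix:
  000
  010
Read columns: 000100

000100


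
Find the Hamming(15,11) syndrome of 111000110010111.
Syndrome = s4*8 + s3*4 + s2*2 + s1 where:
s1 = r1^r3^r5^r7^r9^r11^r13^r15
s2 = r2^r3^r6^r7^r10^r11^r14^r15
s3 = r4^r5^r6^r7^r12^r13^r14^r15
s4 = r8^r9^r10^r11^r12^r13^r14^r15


s1=0, s2=0, s3=0, s4=1

Syndrome = 8 (error at position 8)


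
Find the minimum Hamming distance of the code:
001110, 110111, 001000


Comparing all pairs, minimum distance: 2
Can detect 1 errors, correct 0 errors

2


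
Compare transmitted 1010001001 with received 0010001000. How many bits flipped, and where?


XOR: 1000000001

2 error(s) at position(s): 0, 9


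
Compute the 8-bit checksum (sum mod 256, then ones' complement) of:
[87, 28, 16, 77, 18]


Sum = 226 mod 256 = 226
Complement = 29

29


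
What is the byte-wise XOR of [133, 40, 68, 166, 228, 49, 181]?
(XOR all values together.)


XOR chain: 133 ^ 40 ^ 68 ^ 166 ^ 228 ^ 49 ^ 181 = 47

47


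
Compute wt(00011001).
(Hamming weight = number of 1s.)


Counting 1s in 00011001

3


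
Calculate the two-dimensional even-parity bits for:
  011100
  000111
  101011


Row parities: 110
Column parities: 110000

Row P: 110, Col P: 110000, Corner: 0


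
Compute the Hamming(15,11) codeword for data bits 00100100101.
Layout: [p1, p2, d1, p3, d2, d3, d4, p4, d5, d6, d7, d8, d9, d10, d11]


Parity bits: p1=0, p2=1, p3=1, p4=1

010101010100101


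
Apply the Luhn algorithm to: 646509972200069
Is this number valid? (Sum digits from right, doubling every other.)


Luhn sum = 62
62 mod 10 = 2

Invalid (Luhn sum mod 10 = 2)


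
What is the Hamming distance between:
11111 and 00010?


XOR: 11101
Count of 1s: 4

4


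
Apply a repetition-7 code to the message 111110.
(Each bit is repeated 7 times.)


Each bit -> 7 copies

111111111111111111111111111111111110000000


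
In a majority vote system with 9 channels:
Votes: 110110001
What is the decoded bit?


Ones: 5 out of 9
Threshold: 5

1 (5/9 voted 1)


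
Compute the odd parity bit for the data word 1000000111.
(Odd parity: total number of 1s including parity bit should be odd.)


Number of 1s in data: 4
Parity bit: 1

1


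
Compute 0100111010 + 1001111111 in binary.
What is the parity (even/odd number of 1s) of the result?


0100111010 = 314
1001111111 = 639
Sum = 953 = 1110111001
1s count = 7

odd parity (7 ones in 1110111001)


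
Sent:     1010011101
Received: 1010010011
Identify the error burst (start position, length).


XOR: 0000001110

Burst at position 6, length 3


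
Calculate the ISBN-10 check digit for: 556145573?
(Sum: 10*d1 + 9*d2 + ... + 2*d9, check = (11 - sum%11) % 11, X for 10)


Weighted sum: 246
246 mod 11 = 4

Check digit: 7


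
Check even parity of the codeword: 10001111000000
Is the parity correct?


Number of 1s: 5

No, parity error (5 ones)


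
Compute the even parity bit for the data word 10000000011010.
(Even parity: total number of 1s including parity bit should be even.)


Number of 1s in data: 4
Parity bit: 0

0


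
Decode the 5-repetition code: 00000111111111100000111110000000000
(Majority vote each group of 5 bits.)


Groups: 00000, 11111, 11111, 00000, 11111, 00000, 00000
Majority votes: 0110100

0110100


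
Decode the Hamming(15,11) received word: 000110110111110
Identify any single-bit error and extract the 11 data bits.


Syndrome = 0: no error detected

Data: 01010111110 (no errors)


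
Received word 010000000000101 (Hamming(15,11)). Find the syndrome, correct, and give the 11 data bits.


Syndrome = 0: no error detected

Data: 00000000101 (no errors)


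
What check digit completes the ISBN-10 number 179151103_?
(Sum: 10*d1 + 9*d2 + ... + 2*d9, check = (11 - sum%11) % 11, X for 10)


Weighted sum: 197
197 mod 11 = 10

Check digit: 1


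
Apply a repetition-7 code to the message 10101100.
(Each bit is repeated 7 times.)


Each bit -> 7 copies

11111110000000111111100000001111111111111100000000000000


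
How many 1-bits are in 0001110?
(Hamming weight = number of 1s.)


Counting 1s in 0001110

3


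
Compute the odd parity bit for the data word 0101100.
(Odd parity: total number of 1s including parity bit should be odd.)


Number of 1s in data: 3
Parity bit: 0

0


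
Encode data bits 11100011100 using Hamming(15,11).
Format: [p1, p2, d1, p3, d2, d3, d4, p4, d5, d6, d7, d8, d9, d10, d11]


Parity bits: p1=0, p2=1, p3=0, p4=1

011011010011100


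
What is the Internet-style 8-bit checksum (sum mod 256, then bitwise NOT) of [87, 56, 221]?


Sum = 364 mod 256 = 108
Complement = 147

147


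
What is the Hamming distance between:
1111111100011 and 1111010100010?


XOR: 0000101000001
Count of 1s: 3

3


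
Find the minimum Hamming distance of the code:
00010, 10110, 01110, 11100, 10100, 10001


Comparing all pairs, minimum distance: 1
Can detect 0 errors, correct 0 errors

1


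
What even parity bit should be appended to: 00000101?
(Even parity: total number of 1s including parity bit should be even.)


Number of 1s in data: 2
Parity bit: 0

0


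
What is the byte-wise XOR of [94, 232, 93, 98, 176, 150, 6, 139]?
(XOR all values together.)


XOR chain: 94 ^ 232 ^ 93 ^ 98 ^ 176 ^ 150 ^ 6 ^ 139 = 34

34


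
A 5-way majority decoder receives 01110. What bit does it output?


Ones: 3 out of 5
Threshold: 3

1 (3/5 voted 1)


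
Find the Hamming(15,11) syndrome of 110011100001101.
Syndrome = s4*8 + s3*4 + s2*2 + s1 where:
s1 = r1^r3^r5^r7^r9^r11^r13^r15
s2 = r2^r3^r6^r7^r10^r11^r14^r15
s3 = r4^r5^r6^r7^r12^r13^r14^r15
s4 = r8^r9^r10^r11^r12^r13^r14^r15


s1=1, s2=0, s3=0, s4=1

Syndrome = 9 (error at position 9)


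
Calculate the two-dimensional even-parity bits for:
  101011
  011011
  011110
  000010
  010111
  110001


Row parities: 000101
Column parities: 001010

Row P: 000101, Col P: 001010, Corner: 0


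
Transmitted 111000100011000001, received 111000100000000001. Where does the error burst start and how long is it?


XOR: 000000000011000000

Burst at position 10, length 2


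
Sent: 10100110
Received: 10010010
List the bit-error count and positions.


XOR: 00110100

3 error(s) at position(s): 2, 3, 5


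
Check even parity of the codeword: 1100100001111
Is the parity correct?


Number of 1s: 7

No, parity error (7 ones)


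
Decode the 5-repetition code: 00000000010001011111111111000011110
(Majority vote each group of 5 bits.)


Groups: 00000, 00001, 00010, 11111, 11111, 10000, 11110
Majority votes: 0001101

0001101


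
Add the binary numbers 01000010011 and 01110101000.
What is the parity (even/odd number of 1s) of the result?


01000010011 = 531
01110101000 = 936
Sum = 1467 = 10110111011
1s count = 8

even parity (8 ones in 10110111011)


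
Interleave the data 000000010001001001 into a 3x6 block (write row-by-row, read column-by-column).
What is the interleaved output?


Matrix:
  000000
  010001
  001001
Read columns: 000010001000000011

000010001000000011


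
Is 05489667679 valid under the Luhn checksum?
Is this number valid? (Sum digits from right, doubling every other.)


Luhn sum = 55
55 mod 10 = 5

Invalid (Luhn sum mod 10 = 5)


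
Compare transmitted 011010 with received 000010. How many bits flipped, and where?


XOR: 011000

2 error(s) at position(s): 1, 2


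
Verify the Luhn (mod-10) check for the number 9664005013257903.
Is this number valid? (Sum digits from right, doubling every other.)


Luhn sum = 54
54 mod 10 = 4

Invalid (Luhn sum mod 10 = 4)


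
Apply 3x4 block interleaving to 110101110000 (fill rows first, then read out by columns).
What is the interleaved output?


Matrix:
  1101
  0111
  0000
Read columns: 100110010110

100110010110


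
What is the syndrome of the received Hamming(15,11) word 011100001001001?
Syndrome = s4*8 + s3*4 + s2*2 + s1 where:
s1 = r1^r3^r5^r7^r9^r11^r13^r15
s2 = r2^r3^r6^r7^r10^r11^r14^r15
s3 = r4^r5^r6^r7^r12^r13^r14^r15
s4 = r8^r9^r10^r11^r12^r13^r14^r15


s1=1, s2=1, s3=1, s4=1

Syndrome = 15 (error at position 15)


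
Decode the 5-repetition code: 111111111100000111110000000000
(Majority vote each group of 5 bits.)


Groups: 11111, 11111, 00000, 11111, 00000, 00000
Majority votes: 110100

110100


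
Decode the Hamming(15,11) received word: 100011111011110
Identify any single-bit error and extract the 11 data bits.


Syndrome = 0: no error detected

Data: 01111011110 (no errors)


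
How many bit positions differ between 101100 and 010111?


XOR: 111011
Count of 1s: 5

5


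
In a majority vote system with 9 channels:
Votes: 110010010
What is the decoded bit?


Ones: 4 out of 9
Threshold: 5

0 (4/9 voted 1)


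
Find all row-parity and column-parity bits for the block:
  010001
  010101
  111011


Row parities: 011
Column parities: 111111

Row P: 011, Col P: 111111, Corner: 0
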